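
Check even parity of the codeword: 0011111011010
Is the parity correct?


Number of 1s: 8

Yes, parity is correct (8 ones)


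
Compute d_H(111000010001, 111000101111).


XOR: 000000111110
Count of 1s: 5

5


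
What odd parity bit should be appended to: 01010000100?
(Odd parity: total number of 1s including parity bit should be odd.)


Number of 1s in data: 3
Parity bit: 0

0


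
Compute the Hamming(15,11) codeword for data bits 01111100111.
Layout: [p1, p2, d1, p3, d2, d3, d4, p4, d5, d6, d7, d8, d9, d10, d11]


Parity bits: p1=1, p2=1, p3=0, p4=1

110011111100111


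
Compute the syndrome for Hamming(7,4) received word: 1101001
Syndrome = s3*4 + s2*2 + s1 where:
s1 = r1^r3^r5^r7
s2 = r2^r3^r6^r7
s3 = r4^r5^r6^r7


s1=0, s2=0, s3=0

Syndrome = 0 (no error)


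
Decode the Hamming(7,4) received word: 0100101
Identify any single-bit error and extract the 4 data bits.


Syndrome = 0: no error detected

Data: 0101 (no errors)


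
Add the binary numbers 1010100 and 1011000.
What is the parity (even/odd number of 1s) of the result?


1010100 = 84
1011000 = 88
Sum = 172 = 10101100
1s count = 4

even parity (4 ones in 10101100)


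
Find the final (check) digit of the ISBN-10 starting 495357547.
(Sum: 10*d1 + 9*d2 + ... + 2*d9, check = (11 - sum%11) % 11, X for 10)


Weighted sum: 293
293 mod 11 = 7

Check digit: 4


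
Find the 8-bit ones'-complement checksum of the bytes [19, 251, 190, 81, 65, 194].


Sum = 800 mod 256 = 32
Complement = 223

223


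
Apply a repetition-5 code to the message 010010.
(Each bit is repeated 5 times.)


Each bit -> 5 copies

000001111100000000001111100000


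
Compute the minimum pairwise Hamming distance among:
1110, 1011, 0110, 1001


Comparing all pairs, minimum distance: 1
Can detect 0 errors, correct 0 errors

1


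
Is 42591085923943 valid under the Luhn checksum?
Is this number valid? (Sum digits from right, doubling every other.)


Luhn sum = 71
71 mod 10 = 1

Invalid (Luhn sum mod 10 = 1)


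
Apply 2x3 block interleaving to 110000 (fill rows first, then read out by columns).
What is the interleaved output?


Matrix:
  110
  000
Read columns: 101000

101000


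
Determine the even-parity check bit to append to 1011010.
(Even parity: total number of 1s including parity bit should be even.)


Number of 1s in data: 4
Parity bit: 0

0


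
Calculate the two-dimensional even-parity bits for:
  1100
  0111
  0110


Row parities: 010
Column parities: 1101

Row P: 010, Col P: 1101, Corner: 1


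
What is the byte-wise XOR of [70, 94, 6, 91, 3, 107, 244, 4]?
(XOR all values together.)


XOR chain: 70 ^ 94 ^ 6 ^ 91 ^ 3 ^ 107 ^ 244 ^ 4 = 221

221


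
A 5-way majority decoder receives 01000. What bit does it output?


Ones: 1 out of 5
Threshold: 3

0 (1/5 voted 1)


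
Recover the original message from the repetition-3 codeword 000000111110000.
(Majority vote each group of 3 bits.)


Groups: 000, 000, 111, 110, 000
Majority votes: 00110

00110


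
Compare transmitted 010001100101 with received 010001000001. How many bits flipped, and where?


XOR: 000000100100

2 error(s) at position(s): 6, 9


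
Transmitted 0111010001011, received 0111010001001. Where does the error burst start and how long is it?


XOR: 0000000000010

Burst at position 11, length 1


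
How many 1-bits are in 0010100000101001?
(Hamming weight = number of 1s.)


Counting 1s in 0010100000101001

5


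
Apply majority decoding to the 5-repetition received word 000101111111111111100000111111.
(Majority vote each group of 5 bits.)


Groups: 00010, 11111, 11111, 11110, 00001, 11111
Majority votes: 011101

011101


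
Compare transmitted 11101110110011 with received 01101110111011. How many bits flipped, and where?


XOR: 10000000001000

2 error(s) at position(s): 0, 10


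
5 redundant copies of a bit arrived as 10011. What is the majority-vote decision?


Ones: 3 out of 5
Threshold: 3

1 (3/5 voted 1)


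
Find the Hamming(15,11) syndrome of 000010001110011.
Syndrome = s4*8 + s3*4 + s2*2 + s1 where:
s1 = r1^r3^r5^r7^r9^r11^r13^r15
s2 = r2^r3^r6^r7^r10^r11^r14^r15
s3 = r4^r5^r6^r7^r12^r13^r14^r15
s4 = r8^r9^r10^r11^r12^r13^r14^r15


s1=0, s2=0, s3=1, s4=1

Syndrome = 12 (error at position 12)


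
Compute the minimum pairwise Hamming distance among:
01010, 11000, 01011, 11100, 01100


Comparing all pairs, minimum distance: 1
Can detect 0 errors, correct 0 errors

1


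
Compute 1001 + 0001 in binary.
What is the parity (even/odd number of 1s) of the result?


1001 = 9
0001 = 1
Sum = 10 = 1010
1s count = 2

even parity (2 ones in 1010)


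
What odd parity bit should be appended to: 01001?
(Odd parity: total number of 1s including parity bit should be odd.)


Number of 1s in data: 2
Parity bit: 1

1


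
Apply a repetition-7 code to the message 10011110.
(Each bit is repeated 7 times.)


Each bit -> 7 copies

11111110000000000000011111111111111111111111111110000000


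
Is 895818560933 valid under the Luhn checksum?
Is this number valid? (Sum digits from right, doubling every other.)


Luhn sum = 60
60 mod 10 = 0

Valid (Luhn sum mod 10 = 0)


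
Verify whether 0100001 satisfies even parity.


Number of 1s: 2

Yes, parity is correct (2 ones)


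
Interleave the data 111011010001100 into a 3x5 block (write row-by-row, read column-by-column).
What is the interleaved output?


Matrix:
  11101
  10100
  01100
Read columns: 110101111000100

110101111000100


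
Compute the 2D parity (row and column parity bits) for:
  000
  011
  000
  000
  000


Row parities: 00000
Column parities: 011

Row P: 00000, Col P: 011, Corner: 0


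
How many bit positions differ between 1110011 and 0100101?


XOR: 1010110
Count of 1s: 4

4


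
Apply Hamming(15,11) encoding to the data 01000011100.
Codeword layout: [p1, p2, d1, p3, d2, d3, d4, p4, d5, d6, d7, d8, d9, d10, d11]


Parity bits: p1=1, p2=1, p3=1, p4=1

110110010011100


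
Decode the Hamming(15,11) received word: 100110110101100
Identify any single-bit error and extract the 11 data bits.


Syndrome = 4: error at position 4

Data: 01010101100 (corrected bit 4)


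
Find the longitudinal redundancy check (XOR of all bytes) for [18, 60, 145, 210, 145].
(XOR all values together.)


XOR chain: 18 ^ 60 ^ 145 ^ 210 ^ 145 = 252

252


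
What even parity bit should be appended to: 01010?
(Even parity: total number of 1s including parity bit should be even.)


Number of 1s in data: 2
Parity bit: 0

0


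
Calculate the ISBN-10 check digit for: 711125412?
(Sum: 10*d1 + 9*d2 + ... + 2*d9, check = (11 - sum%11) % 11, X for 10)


Weighted sum: 154
154 mod 11 = 0

Check digit: 0


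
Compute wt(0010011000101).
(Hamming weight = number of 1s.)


Counting 1s in 0010011000101

5


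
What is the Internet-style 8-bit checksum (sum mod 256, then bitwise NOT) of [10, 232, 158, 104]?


Sum = 504 mod 256 = 248
Complement = 7

7


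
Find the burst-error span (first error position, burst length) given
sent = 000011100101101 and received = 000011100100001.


XOR: 000000000001100

Burst at position 11, length 2


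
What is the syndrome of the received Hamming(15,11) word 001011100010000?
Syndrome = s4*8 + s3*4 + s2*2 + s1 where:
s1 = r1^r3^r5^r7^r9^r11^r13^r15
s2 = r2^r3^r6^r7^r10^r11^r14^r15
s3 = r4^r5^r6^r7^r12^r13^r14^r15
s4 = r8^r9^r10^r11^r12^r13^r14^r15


s1=0, s2=0, s3=1, s4=1

Syndrome = 12 (error at position 12)


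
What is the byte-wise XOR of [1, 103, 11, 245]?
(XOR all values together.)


XOR chain: 1 ^ 103 ^ 11 ^ 245 = 152

152


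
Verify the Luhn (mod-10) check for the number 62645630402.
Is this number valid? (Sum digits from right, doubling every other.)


Luhn sum = 41
41 mod 10 = 1

Invalid (Luhn sum mod 10 = 1)


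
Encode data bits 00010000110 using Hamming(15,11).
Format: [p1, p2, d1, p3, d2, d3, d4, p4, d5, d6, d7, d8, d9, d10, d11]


Parity bits: p1=0, p2=0, p3=1, p4=0

000100100000110


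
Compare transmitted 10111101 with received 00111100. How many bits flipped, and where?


XOR: 10000001

2 error(s) at position(s): 0, 7


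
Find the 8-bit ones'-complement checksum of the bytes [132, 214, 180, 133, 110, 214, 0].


Sum = 983 mod 256 = 215
Complement = 40

40


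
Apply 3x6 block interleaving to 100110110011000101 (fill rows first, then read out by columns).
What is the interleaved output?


Matrix:
  100110
  110011
  000101
Read columns: 110010000101110011

110010000101110011


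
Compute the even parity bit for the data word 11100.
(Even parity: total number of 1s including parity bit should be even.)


Number of 1s in data: 3
Parity bit: 1

1


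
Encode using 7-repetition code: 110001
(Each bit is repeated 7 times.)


Each bit -> 7 copies

111111111111110000000000000000000001111111


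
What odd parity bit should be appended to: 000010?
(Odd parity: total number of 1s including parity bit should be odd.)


Number of 1s in data: 1
Parity bit: 0

0


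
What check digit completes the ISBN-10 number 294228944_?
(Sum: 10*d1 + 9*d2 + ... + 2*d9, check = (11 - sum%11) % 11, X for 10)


Weighted sum: 255
255 mod 11 = 2

Check digit: 9


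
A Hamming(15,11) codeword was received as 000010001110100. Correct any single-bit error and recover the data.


Syndrome = 0: no error detected

Data: 01001110100 (no errors)


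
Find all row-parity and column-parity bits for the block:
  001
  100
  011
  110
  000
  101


Row parities: 110000
Column parities: 101

Row P: 110000, Col P: 101, Corner: 0


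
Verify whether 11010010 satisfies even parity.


Number of 1s: 4

Yes, parity is correct (4 ones)


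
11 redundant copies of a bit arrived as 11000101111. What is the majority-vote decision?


Ones: 7 out of 11
Threshold: 6

1 (7/11 voted 1)


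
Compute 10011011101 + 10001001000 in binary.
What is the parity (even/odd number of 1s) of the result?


10011011101 = 1245
10001001000 = 1096
Sum = 2341 = 100100100101
1s count = 5

odd parity (5 ones in 100100100101)


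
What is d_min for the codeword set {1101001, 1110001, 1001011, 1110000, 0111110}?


Comparing all pairs, minimum distance: 1
Can detect 0 errors, correct 0 errors

1


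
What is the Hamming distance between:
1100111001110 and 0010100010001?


XOR: 1110011011111
Count of 1s: 10

10


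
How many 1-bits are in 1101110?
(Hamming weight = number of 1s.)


Counting 1s in 1101110

5


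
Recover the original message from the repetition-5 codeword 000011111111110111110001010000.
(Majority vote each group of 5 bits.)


Groups: 00001, 11111, 11110, 11111, 00010, 10000
Majority votes: 011100

011100


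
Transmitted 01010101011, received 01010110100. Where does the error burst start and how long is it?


XOR: 00000011111

Burst at position 6, length 5


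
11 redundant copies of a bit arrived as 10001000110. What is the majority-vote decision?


Ones: 4 out of 11
Threshold: 6

0 (4/11 voted 1)


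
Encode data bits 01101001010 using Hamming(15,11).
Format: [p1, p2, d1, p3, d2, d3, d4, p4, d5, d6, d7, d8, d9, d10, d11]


Parity bits: p1=0, p2=0, p3=0, p4=1

000011011001010


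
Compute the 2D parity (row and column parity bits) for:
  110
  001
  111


Row parities: 011
Column parities: 000

Row P: 011, Col P: 000, Corner: 0


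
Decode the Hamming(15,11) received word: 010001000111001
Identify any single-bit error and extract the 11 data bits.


Syndrome = 6: error at position 6

Data: 00000111001 (corrected bit 6)


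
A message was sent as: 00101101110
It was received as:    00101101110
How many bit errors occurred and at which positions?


XOR: 00000000000

0 errors (received matches sent)


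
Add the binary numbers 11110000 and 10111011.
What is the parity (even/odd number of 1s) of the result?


11110000 = 240
10111011 = 187
Sum = 427 = 110101011
1s count = 6

even parity (6 ones in 110101011)


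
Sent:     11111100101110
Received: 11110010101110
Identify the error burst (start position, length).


XOR: 00001110000000

Burst at position 4, length 3


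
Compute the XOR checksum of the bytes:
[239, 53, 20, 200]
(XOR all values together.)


XOR chain: 239 ^ 53 ^ 20 ^ 200 = 6

6


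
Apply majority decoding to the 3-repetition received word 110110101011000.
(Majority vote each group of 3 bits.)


Groups: 110, 110, 101, 011, 000
Majority votes: 11110

11110


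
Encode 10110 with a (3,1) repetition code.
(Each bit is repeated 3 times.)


Each bit -> 3 copies

111000111111000


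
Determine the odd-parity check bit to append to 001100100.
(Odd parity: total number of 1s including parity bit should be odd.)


Number of 1s in data: 3
Parity bit: 0

0


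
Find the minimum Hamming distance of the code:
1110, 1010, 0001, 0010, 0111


Comparing all pairs, minimum distance: 1
Can detect 0 errors, correct 0 errors

1


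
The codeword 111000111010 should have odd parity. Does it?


Number of 1s: 7

Yes, parity is correct (7 ones)


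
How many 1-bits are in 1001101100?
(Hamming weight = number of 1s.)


Counting 1s in 1001101100

5


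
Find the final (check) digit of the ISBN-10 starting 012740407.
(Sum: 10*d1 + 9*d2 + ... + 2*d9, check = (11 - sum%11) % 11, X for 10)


Weighted sum: 128
128 mod 11 = 7

Check digit: 4


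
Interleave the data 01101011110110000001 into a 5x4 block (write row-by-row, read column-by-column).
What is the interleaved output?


Matrix:
  0110
  1011
  1101
  1000
  0001
Read columns: 01110101001100001101

01110101001100001101


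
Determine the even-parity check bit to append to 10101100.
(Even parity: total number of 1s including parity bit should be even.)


Number of 1s in data: 4
Parity bit: 0

0


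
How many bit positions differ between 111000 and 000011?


XOR: 111011
Count of 1s: 5

5


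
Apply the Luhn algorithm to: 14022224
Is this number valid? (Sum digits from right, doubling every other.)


Luhn sum = 22
22 mod 10 = 2

Invalid (Luhn sum mod 10 = 2)


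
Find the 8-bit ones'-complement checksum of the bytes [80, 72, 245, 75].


Sum = 472 mod 256 = 216
Complement = 39

39


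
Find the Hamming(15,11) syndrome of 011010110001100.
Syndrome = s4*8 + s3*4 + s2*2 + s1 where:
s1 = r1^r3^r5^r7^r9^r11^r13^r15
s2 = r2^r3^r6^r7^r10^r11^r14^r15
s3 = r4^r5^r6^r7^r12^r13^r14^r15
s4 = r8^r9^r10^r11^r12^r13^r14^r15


s1=0, s2=1, s3=0, s4=1

Syndrome = 10 (error at position 10)


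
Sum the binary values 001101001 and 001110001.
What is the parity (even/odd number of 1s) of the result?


001101001 = 105
001110001 = 113
Sum = 218 = 11011010
1s count = 5

odd parity (5 ones in 11011010)


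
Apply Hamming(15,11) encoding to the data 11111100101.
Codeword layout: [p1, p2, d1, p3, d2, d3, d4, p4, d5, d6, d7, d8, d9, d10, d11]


Parity bits: p1=0, p2=1, p3=1, p4=0

011111101100101


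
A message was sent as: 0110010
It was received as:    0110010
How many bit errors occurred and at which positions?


XOR: 0000000

0 errors (received matches sent)


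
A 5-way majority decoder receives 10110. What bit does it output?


Ones: 3 out of 5
Threshold: 3

1 (3/5 voted 1)


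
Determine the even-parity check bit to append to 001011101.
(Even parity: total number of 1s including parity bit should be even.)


Number of 1s in data: 5
Parity bit: 1

1


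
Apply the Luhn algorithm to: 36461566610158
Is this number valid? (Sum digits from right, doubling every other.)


Luhn sum = 56
56 mod 10 = 6

Invalid (Luhn sum mod 10 = 6)


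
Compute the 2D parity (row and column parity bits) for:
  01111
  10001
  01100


Row parities: 000
Column parities: 10010

Row P: 000, Col P: 10010, Corner: 0


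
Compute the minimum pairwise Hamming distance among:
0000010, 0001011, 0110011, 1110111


Comparing all pairs, minimum distance: 2
Can detect 1 errors, correct 0 errors

2


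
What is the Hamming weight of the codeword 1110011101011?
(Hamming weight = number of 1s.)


Counting 1s in 1110011101011

9


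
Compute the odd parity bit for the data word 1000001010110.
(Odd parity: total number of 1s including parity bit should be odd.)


Number of 1s in data: 5
Parity bit: 0

0


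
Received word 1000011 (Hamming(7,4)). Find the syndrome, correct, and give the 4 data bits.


Syndrome = 0: no error detected

Data: 0011 (no errors)


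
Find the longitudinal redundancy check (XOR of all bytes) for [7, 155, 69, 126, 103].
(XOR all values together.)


XOR chain: 7 ^ 155 ^ 69 ^ 126 ^ 103 = 192

192


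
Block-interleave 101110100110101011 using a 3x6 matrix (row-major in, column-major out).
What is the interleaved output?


Matrix:
  101110
  100110
  101011
Read columns: 111000101110111001

111000101110111001


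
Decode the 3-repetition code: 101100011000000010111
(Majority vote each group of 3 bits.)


Groups: 101, 100, 011, 000, 000, 010, 111
Majority votes: 1010001

1010001


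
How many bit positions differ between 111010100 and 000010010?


XOR: 111000110
Count of 1s: 5

5


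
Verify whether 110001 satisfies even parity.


Number of 1s: 3

No, parity error (3 ones)


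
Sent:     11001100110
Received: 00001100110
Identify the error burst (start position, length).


XOR: 11000000000

Burst at position 0, length 2


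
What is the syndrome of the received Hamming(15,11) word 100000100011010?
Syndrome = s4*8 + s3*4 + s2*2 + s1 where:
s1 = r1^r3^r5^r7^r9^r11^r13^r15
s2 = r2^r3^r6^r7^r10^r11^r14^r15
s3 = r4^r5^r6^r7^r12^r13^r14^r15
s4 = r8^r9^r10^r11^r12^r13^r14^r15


s1=1, s2=1, s3=1, s4=1

Syndrome = 15 (error at position 15)


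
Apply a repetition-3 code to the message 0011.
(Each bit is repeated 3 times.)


Each bit -> 3 copies

000000111111


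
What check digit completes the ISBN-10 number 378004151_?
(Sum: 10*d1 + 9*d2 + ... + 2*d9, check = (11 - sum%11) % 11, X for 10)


Weighted sum: 198
198 mod 11 = 0

Check digit: 0


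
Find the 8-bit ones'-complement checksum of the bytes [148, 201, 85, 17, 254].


Sum = 705 mod 256 = 193
Complement = 62

62


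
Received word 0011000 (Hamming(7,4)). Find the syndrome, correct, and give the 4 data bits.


Syndrome = 7: error at position 7

Data: 1001 (corrected bit 7)


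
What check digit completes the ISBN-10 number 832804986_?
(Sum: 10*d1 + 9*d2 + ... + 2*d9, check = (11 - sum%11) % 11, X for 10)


Weighted sum: 271
271 mod 11 = 7

Check digit: 4


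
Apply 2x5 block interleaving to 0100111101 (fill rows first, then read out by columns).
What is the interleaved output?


Matrix:
  01001
  11101
Read columns: 0111010011

0111010011


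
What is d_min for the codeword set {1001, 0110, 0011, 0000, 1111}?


Comparing all pairs, minimum distance: 2
Can detect 1 errors, correct 0 errors

2


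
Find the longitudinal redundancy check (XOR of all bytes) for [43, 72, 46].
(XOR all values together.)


XOR chain: 43 ^ 72 ^ 46 = 77

77


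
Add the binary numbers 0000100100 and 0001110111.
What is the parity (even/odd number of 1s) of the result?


0000100100 = 36
0001110111 = 119
Sum = 155 = 10011011
1s count = 5

odd parity (5 ones in 10011011)


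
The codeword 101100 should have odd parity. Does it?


Number of 1s: 3

Yes, parity is correct (3 ones)


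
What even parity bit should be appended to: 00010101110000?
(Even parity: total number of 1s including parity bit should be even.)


Number of 1s in data: 5
Parity bit: 1

1


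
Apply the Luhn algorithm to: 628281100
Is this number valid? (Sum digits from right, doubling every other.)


Luhn sum = 33
33 mod 10 = 3

Invalid (Luhn sum mod 10 = 3)


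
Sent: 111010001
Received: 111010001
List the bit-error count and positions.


XOR: 000000000

0 errors (received matches sent)


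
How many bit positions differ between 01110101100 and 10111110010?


XOR: 11001011110
Count of 1s: 7

7


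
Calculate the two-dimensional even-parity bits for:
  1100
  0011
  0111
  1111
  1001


Row parities: 00100
Column parities: 1110

Row P: 00100, Col P: 1110, Corner: 1


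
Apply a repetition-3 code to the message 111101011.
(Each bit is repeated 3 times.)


Each bit -> 3 copies

111111111111000111000111111


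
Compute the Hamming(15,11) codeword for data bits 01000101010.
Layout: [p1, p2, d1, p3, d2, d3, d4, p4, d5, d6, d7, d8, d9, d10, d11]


Parity bits: p1=1, p2=0, p3=1, p4=1

100110010101010


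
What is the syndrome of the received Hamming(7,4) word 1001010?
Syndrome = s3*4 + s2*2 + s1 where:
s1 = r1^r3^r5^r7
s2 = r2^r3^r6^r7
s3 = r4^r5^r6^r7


s1=1, s2=1, s3=0

Syndrome = 3 (error at position 3)


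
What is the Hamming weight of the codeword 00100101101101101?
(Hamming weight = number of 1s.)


Counting 1s in 00100101101101101

9


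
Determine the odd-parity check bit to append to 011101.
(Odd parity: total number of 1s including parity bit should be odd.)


Number of 1s in data: 4
Parity bit: 1

1


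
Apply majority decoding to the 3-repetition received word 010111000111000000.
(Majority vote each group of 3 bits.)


Groups: 010, 111, 000, 111, 000, 000
Majority votes: 010100

010100


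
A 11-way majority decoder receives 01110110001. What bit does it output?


Ones: 6 out of 11
Threshold: 6

1 (6/11 voted 1)


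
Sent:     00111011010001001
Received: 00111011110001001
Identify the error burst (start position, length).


XOR: 00000000100000000

Burst at position 8, length 1


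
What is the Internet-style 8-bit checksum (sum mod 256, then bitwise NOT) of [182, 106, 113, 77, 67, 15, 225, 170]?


Sum = 955 mod 256 = 187
Complement = 68

68


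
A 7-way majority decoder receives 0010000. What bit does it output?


Ones: 1 out of 7
Threshold: 4

0 (1/7 voted 1)


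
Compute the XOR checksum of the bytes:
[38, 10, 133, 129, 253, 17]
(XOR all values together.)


XOR chain: 38 ^ 10 ^ 133 ^ 129 ^ 253 ^ 17 = 196

196


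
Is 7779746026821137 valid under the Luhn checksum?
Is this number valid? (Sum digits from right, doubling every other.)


Luhn sum = 73
73 mod 10 = 3

Invalid (Luhn sum mod 10 = 3)


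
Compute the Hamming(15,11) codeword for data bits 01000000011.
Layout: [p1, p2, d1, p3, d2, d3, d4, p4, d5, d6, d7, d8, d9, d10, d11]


Parity bits: p1=0, p2=0, p3=1, p4=0

000110000000011


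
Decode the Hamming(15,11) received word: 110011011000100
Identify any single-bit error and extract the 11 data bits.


Syndrome = 12: error at position 12

Data: 01101001100 (corrected bit 12)


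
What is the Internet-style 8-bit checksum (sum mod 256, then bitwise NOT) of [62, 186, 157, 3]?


Sum = 408 mod 256 = 152
Complement = 103

103


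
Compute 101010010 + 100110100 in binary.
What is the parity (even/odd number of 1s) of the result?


101010010 = 338
100110100 = 308
Sum = 646 = 1010000110
1s count = 4

even parity (4 ones in 1010000110)


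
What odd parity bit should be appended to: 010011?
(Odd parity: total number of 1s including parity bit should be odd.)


Number of 1s in data: 3
Parity bit: 0

0


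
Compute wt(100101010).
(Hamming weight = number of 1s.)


Counting 1s in 100101010

4


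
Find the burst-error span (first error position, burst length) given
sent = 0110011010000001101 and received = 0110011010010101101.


XOR: 0000000000010100000

Burst at position 11, length 3


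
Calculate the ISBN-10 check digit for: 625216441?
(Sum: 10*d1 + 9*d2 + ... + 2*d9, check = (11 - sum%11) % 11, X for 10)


Weighted sum: 198
198 mod 11 = 0

Check digit: 0


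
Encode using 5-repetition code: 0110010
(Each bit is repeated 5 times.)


Each bit -> 5 copies

00000111111111100000000001111100000


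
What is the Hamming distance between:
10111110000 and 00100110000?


XOR: 10011000000
Count of 1s: 3

3


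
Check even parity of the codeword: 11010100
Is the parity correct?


Number of 1s: 4

Yes, parity is correct (4 ones)


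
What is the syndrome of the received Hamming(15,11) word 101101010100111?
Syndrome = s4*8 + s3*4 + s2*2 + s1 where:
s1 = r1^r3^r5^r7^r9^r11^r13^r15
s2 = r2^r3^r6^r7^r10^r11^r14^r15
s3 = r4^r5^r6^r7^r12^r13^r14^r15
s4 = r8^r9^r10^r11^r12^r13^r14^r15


s1=0, s2=1, s3=1, s4=1

Syndrome = 14 (error at position 14)


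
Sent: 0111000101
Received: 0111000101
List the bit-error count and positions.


XOR: 0000000000

0 errors (received matches sent)


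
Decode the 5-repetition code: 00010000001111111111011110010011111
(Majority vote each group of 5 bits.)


Groups: 00010, 00000, 11111, 11111, 01111, 00100, 11111
Majority votes: 0011101

0011101


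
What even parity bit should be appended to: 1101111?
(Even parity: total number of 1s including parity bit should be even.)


Number of 1s in data: 6
Parity bit: 0

0


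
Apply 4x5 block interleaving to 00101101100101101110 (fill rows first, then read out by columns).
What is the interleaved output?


Matrix:
  00101
  10110
  01011
  01110
Read columns: 01000011110101111010

01000011110101111010


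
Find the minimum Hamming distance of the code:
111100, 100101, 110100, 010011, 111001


Comparing all pairs, minimum distance: 1
Can detect 0 errors, correct 0 errors

1


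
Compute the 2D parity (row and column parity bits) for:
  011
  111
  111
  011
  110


Row parities: 01100
Column parities: 110

Row P: 01100, Col P: 110, Corner: 0


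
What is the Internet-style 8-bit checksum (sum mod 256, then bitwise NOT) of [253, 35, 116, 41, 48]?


Sum = 493 mod 256 = 237
Complement = 18

18


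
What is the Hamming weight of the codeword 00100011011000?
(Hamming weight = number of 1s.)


Counting 1s in 00100011011000

5


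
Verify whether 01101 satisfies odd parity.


Number of 1s: 3

Yes, parity is correct (3 ones)


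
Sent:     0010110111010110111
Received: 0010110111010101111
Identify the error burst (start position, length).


XOR: 0000000000000011000

Burst at position 14, length 2


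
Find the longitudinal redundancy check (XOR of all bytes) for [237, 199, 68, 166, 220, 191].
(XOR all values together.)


XOR chain: 237 ^ 199 ^ 68 ^ 166 ^ 220 ^ 191 = 171

171


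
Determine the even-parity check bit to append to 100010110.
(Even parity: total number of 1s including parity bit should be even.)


Number of 1s in data: 4
Parity bit: 0

0


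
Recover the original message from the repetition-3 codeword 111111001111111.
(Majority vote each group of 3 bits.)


Groups: 111, 111, 001, 111, 111
Majority votes: 11011

11011


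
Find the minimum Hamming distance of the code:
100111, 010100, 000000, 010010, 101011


Comparing all pairs, minimum distance: 2
Can detect 1 errors, correct 0 errors

2


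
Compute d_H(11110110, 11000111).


XOR: 00110001
Count of 1s: 3

3


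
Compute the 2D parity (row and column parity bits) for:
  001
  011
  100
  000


Row parities: 1010
Column parities: 110

Row P: 1010, Col P: 110, Corner: 0


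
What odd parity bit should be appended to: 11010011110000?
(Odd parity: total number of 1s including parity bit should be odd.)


Number of 1s in data: 7
Parity bit: 0

0


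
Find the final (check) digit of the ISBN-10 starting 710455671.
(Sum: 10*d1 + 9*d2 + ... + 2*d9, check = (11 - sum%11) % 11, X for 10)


Weighted sum: 209
209 mod 11 = 0

Check digit: 0


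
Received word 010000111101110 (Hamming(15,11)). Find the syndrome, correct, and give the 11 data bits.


Syndrome = 1: error at position 1

Data: 00011101110 (corrected bit 1)


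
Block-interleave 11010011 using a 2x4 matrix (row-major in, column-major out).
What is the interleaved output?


Matrix:
  1101
  0011
Read columns: 10100111

10100111


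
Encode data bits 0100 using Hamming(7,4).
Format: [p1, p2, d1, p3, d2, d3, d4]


Parity bits: p1=1, p2=0, p3=1

1001100


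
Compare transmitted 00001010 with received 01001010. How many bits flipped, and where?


XOR: 01000000

1 error(s) at position(s): 1


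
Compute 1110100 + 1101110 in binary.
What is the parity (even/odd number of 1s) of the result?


1110100 = 116
1101110 = 110
Sum = 226 = 11100010
1s count = 4

even parity (4 ones in 11100010)


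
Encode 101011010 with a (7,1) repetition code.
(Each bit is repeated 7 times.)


Each bit -> 7 copies

111111100000001111111000000011111111111111000000011111110000000


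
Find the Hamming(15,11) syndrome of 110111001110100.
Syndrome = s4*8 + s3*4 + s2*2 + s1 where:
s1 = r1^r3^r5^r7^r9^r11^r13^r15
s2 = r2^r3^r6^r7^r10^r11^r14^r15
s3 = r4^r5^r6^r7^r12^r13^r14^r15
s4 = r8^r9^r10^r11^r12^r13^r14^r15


s1=1, s2=0, s3=0, s4=0

Syndrome = 1 (error at position 1)


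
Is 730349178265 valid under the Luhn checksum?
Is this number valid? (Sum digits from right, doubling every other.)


Luhn sum = 54
54 mod 10 = 4

Invalid (Luhn sum mod 10 = 4)


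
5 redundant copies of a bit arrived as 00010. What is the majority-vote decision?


Ones: 1 out of 5
Threshold: 3

0 (1/5 voted 1)


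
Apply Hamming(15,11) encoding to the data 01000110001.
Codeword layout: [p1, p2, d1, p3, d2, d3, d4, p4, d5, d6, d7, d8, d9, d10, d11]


Parity bits: p1=1, p2=1, p3=0, p4=1

110010010110001


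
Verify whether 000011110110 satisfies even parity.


Number of 1s: 6

Yes, parity is correct (6 ones)


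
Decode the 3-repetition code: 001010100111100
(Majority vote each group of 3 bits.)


Groups: 001, 010, 100, 111, 100
Majority votes: 00010

00010


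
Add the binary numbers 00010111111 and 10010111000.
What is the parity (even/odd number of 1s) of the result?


00010111111 = 191
10010111000 = 1208
Sum = 1399 = 10101110111
1s count = 8

even parity (8 ones in 10101110111)


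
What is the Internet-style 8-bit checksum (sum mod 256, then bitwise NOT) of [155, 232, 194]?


Sum = 581 mod 256 = 69
Complement = 186

186


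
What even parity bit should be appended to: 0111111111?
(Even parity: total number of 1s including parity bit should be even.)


Number of 1s in data: 9
Parity bit: 1

1


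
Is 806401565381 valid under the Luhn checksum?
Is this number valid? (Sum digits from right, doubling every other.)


Luhn sum = 34
34 mod 10 = 4

Invalid (Luhn sum mod 10 = 4)


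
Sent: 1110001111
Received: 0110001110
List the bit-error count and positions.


XOR: 1000000001

2 error(s) at position(s): 0, 9


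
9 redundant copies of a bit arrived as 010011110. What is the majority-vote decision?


Ones: 5 out of 9
Threshold: 5

1 (5/9 voted 1)


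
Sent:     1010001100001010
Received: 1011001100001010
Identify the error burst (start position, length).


XOR: 0001000000000000

Burst at position 3, length 1


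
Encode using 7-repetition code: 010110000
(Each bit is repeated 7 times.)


Each bit -> 7 copies

000000011111110000000111111111111110000000000000000000000000000


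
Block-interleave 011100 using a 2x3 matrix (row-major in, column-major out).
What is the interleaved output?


Matrix:
  011
  100
Read columns: 011010

011010


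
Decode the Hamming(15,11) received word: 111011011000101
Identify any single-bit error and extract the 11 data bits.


Syndrome = 0: no error detected

Data: 11101000101 (no errors)


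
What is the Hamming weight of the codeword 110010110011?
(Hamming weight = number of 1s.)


Counting 1s in 110010110011

7


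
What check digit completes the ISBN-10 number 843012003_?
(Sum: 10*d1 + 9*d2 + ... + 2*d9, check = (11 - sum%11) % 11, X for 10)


Weighted sum: 162
162 mod 11 = 8

Check digit: 3


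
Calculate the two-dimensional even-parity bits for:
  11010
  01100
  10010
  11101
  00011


Row parities: 10000
Column parities: 11010

Row P: 10000, Col P: 11010, Corner: 1


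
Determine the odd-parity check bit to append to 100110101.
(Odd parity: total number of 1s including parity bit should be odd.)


Number of 1s in data: 5
Parity bit: 0

0


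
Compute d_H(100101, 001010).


XOR: 101111
Count of 1s: 5

5


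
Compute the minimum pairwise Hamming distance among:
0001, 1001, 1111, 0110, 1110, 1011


Comparing all pairs, minimum distance: 1
Can detect 0 errors, correct 0 errors

1


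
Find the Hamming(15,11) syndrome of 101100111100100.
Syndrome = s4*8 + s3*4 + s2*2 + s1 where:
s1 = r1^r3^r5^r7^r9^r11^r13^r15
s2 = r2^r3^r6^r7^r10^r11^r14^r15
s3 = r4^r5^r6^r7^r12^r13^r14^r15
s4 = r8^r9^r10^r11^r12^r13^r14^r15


s1=1, s2=1, s3=1, s4=0

Syndrome = 7 (error at position 7)


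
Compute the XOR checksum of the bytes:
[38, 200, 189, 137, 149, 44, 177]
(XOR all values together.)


XOR chain: 38 ^ 200 ^ 189 ^ 137 ^ 149 ^ 44 ^ 177 = 210

210


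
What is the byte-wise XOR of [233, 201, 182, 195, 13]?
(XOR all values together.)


XOR chain: 233 ^ 201 ^ 182 ^ 195 ^ 13 = 88

88


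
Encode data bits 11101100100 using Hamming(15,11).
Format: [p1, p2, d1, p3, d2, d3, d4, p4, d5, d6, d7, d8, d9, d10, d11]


Parity bits: p1=0, p2=1, p3=1, p4=1

011111011100100


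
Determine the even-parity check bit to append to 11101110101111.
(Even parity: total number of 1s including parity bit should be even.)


Number of 1s in data: 11
Parity bit: 1

1


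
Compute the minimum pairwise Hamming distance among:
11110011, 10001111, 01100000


Comparing all pairs, minimum distance: 4
Can detect 3 errors, correct 1 errors

4


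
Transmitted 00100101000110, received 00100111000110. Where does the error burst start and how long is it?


XOR: 00000010000000

Burst at position 6, length 1


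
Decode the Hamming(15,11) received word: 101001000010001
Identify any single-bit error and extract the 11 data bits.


Syndrome = 0: no error detected

Data: 10100010001 (no errors)


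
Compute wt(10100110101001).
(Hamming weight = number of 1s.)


Counting 1s in 10100110101001

7


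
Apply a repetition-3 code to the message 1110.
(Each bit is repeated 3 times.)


Each bit -> 3 copies

111111111000


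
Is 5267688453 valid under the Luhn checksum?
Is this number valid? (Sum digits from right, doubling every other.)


Luhn sum = 39
39 mod 10 = 9

Invalid (Luhn sum mod 10 = 9)


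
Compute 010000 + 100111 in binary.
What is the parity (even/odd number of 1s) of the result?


010000 = 16
100111 = 39
Sum = 55 = 110111
1s count = 5

odd parity (5 ones in 110111)


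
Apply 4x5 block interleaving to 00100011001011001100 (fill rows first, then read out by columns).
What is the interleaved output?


Matrix:
  00100
  01100
  10110
  01100
Read columns: 00100101111100100000

00100101111100100000


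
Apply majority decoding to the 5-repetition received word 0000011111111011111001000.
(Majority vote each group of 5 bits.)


Groups: 00000, 11111, 11101, 11110, 01000
Majority votes: 01110

01110


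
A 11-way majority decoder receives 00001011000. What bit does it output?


Ones: 3 out of 11
Threshold: 6

0 (3/11 voted 1)


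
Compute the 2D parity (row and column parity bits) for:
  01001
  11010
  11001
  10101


Row parities: 0111
Column parities: 11111

Row P: 0111, Col P: 11111, Corner: 1


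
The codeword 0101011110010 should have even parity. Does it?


Number of 1s: 7

No, parity error (7 ones)


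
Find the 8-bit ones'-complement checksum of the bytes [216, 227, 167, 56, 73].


Sum = 739 mod 256 = 227
Complement = 28

28


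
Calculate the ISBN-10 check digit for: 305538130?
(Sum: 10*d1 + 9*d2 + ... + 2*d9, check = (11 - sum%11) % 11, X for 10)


Weighted sum: 176
176 mod 11 = 0

Check digit: 0


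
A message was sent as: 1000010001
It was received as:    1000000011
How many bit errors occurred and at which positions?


XOR: 0000010010

2 error(s) at position(s): 5, 8


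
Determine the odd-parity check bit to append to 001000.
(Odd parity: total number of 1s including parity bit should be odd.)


Number of 1s in data: 1
Parity bit: 0

0


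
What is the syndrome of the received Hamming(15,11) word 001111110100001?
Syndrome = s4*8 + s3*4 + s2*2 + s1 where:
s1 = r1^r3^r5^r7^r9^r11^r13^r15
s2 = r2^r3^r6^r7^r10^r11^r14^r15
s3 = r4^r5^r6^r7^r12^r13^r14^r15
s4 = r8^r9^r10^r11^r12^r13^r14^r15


s1=0, s2=1, s3=1, s4=1

Syndrome = 14 (error at position 14)


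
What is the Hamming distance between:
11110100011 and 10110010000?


XOR: 01000110011
Count of 1s: 5

5


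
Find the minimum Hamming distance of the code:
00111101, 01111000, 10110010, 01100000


Comparing all pairs, minimum distance: 2
Can detect 1 errors, correct 0 errors

2


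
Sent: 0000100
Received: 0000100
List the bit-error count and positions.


XOR: 0000000

0 errors (received matches sent)


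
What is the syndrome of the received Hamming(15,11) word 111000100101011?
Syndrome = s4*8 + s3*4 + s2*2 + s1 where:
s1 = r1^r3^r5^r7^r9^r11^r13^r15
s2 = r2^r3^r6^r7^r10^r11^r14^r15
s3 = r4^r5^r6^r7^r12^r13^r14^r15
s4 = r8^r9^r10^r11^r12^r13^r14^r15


s1=0, s2=0, s3=0, s4=0

Syndrome = 0 (no error)


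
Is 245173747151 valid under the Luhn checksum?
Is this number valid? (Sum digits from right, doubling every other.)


Luhn sum = 35
35 mod 10 = 5

Invalid (Luhn sum mod 10 = 5)


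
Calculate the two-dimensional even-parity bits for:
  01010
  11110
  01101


Row parities: 001
Column parities: 11001

Row P: 001, Col P: 11001, Corner: 1


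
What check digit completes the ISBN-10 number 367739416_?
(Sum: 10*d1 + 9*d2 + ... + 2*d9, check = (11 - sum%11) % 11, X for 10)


Weighted sum: 283
283 mod 11 = 8

Check digit: 3


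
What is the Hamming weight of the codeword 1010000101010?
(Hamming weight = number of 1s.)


Counting 1s in 1010000101010

5


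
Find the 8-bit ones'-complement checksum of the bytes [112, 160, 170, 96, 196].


Sum = 734 mod 256 = 222
Complement = 33

33


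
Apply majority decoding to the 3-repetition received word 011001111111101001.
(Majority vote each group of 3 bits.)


Groups: 011, 001, 111, 111, 101, 001
Majority votes: 101110

101110


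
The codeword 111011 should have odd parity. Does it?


Number of 1s: 5

Yes, parity is correct (5 ones)


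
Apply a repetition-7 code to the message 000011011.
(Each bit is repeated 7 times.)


Each bit -> 7 copies

000000000000000000000000000011111111111111000000011111111111111


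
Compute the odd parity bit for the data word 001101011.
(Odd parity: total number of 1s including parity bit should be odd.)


Number of 1s in data: 5
Parity bit: 0

0


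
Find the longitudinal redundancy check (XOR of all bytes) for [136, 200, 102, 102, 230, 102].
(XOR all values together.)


XOR chain: 136 ^ 200 ^ 102 ^ 102 ^ 230 ^ 102 = 192

192


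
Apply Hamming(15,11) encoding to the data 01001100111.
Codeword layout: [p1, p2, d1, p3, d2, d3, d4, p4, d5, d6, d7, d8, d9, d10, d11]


Parity bits: p1=0, p2=1, p3=0, p4=1

010010011100111


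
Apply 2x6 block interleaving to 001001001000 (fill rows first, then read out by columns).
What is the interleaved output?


Matrix:
  001001
  001000
Read columns: 000011000010

000011000010


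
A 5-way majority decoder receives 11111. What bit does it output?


Ones: 5 out of 5
Threshold: 3

1 (5/5 voted 1)


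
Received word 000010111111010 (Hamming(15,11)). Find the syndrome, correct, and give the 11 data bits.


Syndrome = 0: no error detected

Data: 01011111010 (no errors)
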